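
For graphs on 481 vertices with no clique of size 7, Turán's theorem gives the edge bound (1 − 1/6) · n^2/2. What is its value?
Turán density bound = (5/6) · 481^2/2 = 1156805/12 ≈ 96400.4167

Turán's theorem: ex(n, K_{r+1}) is achieved by the complete r-partite Turán graph T(n, r) with parts as balanced as possible, and is at most (1 − 1/r) · n^2/2. For r = 6, n = 481: the density bound is (5/6) · 231361/2 = 1156805/12 ≈ 96400.4167. The integer-valued extremum is e(T(481, 6)) = 96400, which is strictly less than the density bound 1156805/12 since 6 ∤ 481 (the parts of T(481, 6) cannot all be equal).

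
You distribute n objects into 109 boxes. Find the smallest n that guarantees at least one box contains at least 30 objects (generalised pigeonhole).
n = (30 − 1)·109 + 1 = 3162

By the generalised pigeonhole principle, to guarantee some box contains ≥ r objects we need more than (r − 1) · k objects total. Threshold: n = (r − 1) · k + 1. With r = 30 and k = 109: n = 29 · 109 + 1 = 3161 + 1 = 3162. For n = 3161 = 29 · 109, we can put exactly 29 objects in every box, avoiding 30 in any single one — so 3162 is tight.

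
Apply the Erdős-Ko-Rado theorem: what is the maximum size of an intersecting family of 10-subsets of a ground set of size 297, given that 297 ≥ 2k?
max |F| = C(296, 9) = 42513789098994080

Erdős-Ko-Rado (1961): when n ≥ 2k, max |F| = C(n−1, k−1). The bound is attained by the star {A : i ∈ A} for any fixed i ∈ [n]. Here C(297−1, 10−1) = C(296, 9) = 42513789098994080.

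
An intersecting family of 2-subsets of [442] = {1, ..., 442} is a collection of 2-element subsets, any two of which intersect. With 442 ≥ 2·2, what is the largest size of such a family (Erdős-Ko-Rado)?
max |F| = C(441, 1) = 441

The Erdős-Ko-Rado theorem states: for n ≥ 2k, an intersecting family of k-subsets of an n-element set has size at most C(n − 1, k − 1), with equality for 'star' families {A ⊆ [n] : |A| = k, i ∈ A} (fix an element i). For n = 442, k = 2: C(441, 1) = 441.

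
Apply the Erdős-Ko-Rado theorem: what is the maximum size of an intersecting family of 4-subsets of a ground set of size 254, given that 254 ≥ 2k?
max |F| = C(253, 3) = 2667126

The Erdős-Ko-Rado theorem states: for n ≥ 2k, an intersecting family of k-subsets of an n-element set has size at most C(n − 1, k − 1), with equality for 'star' families {A ⊆ [n] : |A| = k, i ∈ A} (fix an element i). For n = 254, k = 4: C(253, 3) = 2667126.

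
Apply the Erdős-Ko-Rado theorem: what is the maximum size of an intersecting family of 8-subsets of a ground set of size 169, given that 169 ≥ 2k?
max |F| = C(168, 7) = 660288473064

The Erdős-Ko-Rado theorem states: for n ≥ 2k, an intersecting family of k-subsets of an n-element set has size at most C(n − 1, k − 1), with equality for 'star' families {A ⊆ [n] : |A| = k, i ∈ A} (fix an element i). For n = 169, k = 8: C(168, 7) = 660288473064.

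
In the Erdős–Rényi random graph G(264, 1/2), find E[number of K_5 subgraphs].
E[# K_5] = C(264, 5) · (1/2)^C(5, 2) = 10287114552 / 2^10 = 1285889319/128 = 10046010.3046875

For each 5-subset S of vertices (there are C(264, 5) = 10287114552 such S), let X_S = 1 if S induces a K_5 (all C(5, 2) = 10 edges present). Then P(X_S = 1) = (1/2)^10 = 1/1024. By linearity of expectation, E[# K_5] = C(264, 5) · (1/2)^10 = 10287114552 / 1024 = 1285889319/128 = 10046010.3046875.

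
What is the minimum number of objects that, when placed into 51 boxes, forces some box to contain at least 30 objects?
n = (30 − 1)·51 + 1 = 1480

By the generalised pigeonhole principle, to guarantee some box contains ≥ r objects we need more than (r − 1) · k objects total. Threshold: n = (r − 1) · k + 1. With r = 30 and k = 51: n = 29 · 51 + 1 = 1479 + 1 = 1480. For n = 1479 = 29 · 51, we can put exactly 29 objects in every box, avoiding 30 in any single one — so 1480 is tight.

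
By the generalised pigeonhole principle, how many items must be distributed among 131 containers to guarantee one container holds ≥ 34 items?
n = (34 − 1)·131 + 1 = 4324

By the generalised pigeonhole principle, to guarantee some box contains ≥ r objects we need more than (r − 1) · k objects total. Threshold: n = (r − 1) · k + 1. With r = 34 and k = 131: n = 33 · 131 + 1 = 4323 + 1 = 4324. For n = 4323 = 33 · 131, we can put exactly 33 objects in every box, avoiding 34 in any single one — so 4324 is tight.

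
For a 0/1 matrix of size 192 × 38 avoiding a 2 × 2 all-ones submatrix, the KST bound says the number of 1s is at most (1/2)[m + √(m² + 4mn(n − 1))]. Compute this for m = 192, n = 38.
z(192, 38; 2, 2) ≤ (1/2)[192 + √(192² + 4·192·38·37)] = (1/2)[192 + √1116672] = 624.3635

Kővári–Sós–Turán: let r_1, ..., r_192 be the row sums and z = Σ r_i the total number of 1s. Each pair of columns can share at most one row with both entries 1 (else a 2×2 all-ones block appears), so Σ_i C(r_i, 2) ≤ C(38, 2) = 703. By convexity Σ_i C(r_i, 2) ≥ 192·C(z/192, 2) = z(z − 192)/(2·192), giving z² − 192z − 192·38·37 ≤ 0 and hence z ≤ (1/2)[192 + √(36864 + 4·269952)] = (1/2)[192 + √1116672] ≈ (1/2)(192 + 1056.727) = 624.3635.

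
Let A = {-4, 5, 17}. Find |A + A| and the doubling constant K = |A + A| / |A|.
K = |A + A| / |A| = 6/3 = 2

Enumerate A + A = {a + b : a, b ∈ A}. With |A| = 3, there are |A|^2 = 9 ordered sum pairs; collecting distinct values, A + A = {-8, 1, 10, 13, 22, 34}, so |A + A| = 6. Thus K = 6/3 = 2. For comparison, the minimum possible |A + A| over all 3-element sets is 2·3 − 1 = 5 (so min K = 5/3), attained only by arithmetic progressions.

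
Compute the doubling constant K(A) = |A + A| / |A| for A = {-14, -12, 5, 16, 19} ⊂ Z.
K = |A + A| / |A| = 15/5 = 3

Enumerate A + A = {a + b : a, b ∈ A}. With |A| = 5, there are |A|^2 = 25 ordered sum pairs; collecting distinct values, A + A = {-28, -26, -24, -9, -7, 2, 4, 5, 7, 10, 21, 24, 32, 35, 38}, so |A + A| = 15. Thus K = 15/5 = 3. For comparison, the minimum possible |A + A| over all 5-element sets is 2·5 − 1 = 9 (so min K = 9/5), attained only by arithmetic progressions.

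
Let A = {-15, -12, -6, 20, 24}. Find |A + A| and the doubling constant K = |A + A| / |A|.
K = |A + A| / |A| = 15/5 = 3

Enumerate A + A = {a + b : a, b ∈ A}. With |A| = 5, there are |A|^2 = 25 ordered sum pairs; collecting distinct values, A + A = {-30, -27, -24, -21, -18, -12, 5, 8, 9, 12, 14, 18, 40, 44, 48}, so |A + A| = 15. Thus K = 15/5 = 3. For comparison, the minimum possible |A + A| over all 5-element sets is 2·5 − 1 = 9 (so min K = 9/5), attained only by arithmetic progressions.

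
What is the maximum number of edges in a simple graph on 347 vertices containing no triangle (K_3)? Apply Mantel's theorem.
ex(347, K_3) = ⌊347^2/4⌋ = 30102

Mantel (1907): a triangle-free graph on n vertices has at most ⌊n^2/4⌋ edges, with equality for the complete bipartite graph K_{⌊n/2⌋, ⌈n/2⌉}. For n = 347: ⌊347^2/4⌋ = ⌊120409/4⌋ = 30102. The extremal graph is K_{173, 174}, which has 173·174 = 30102 edges.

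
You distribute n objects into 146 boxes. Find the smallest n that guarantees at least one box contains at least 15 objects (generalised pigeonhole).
n = (15 − 1)·146 + 1 = 2045

By the generalised pigeonhole principle, to guarantee some box contains ≥ r objects we need more than (r − 1) · k objects total. Threshold: n = (r − 1) · k + 1. With r = 15 and k = 146: n = 14 · 146 + 1 = 2044 + 1 = 2045. For n = 2044 = 14 · 146, we can put exactly 14 objects in every box, avoiding 15 in any single one — so 2045 is tight.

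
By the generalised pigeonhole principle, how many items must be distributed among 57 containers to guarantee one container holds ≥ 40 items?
n = (40 − 1)·57 + 1 = 2224

By the generalised pigeonhole principle, to guarantee some box contains ≥ r objects we need more than (r − 1) · k objects total. Threshold: n = (r − 1) · k + 1. With r = 40 and k = 57: n = 39 · 57 + 1 = 2223 + 1 = 2224. For n = 2223 = 39 · 57, we can put exactly 39 objects in every box, avoiding 40 in any single one — so 2224 is tight.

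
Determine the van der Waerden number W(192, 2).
W(192, 2) = 192 + 1 = 193

A 2-term AP is any pair of integers, so a monochromatic 2-AP exists iff some colour is used at least twice. With 192 colours, the colouring i ↦ i on {1, ..., 192} uses each colour once, avoiding any monochromatic pair, so W(192, 2) > 192. For {1, ..., 193}, pigeonhole forces two integers of the same colour, which form a monochromatic 2-AP. Hence W(192, 2) = 193.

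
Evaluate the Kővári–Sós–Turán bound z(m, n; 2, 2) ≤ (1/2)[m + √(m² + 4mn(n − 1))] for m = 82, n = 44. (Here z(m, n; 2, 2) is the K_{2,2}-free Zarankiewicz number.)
z(82, 44; 2, 2) ≤ (1/2)[82 + √(82² + 4·82·44·43)] = (1/2)[82 + √627300] = 437.0114

Kővári–Sós–Turán: let r_1, ..., r_82 be the row sums and z = Σ r_i the total number of 1s. Each pair of columns can share at most one row with both entries 1 (else a 2×2 all-ones block appears), so Σ_i C(r_i, 2) ≤ C(44, 2) = 946. By convexity Σ_i C(r_i, 2) ≥ 82·C(z/82, 2) = z(z − 82)/(2·82), giving z² − 82z − 82·44·43 ≤ 0 and hence z ≤ (1/2)[82 + √(6724 + 4·155144)] = (1/2)[82 + √627300] ≈ (1/2)(82 + 792.0227) = 437.0114.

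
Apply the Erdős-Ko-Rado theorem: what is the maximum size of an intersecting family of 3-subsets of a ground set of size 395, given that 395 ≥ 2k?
max |F| = C(394, 2) = 77421

The Erdős-Ko-Rado theorem states: for n ≥ 2k, an intersecting family of k-subsets of an n-element set has size at most C(n − 1, k − 1), with equality for 'star' families {A ⊆ [n] : |A| = k, i ∈ A} (fix an element i). For n = 395, k = 3: C(394, 2) = 77421.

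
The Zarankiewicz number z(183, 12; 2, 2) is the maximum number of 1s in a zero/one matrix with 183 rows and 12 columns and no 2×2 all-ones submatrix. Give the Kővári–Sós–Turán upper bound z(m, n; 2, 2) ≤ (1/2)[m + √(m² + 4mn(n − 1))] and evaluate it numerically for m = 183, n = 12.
z(183, 12; 2, 2) ≤ (1/2)[183 + √(183² + 4·183·12·11)] = (1/2)[183 + √130113] = 271.8559

Kővári–Sós–Turán: let r_1, ..., r_183 be the row sums and z = Σ r_i the total number of 1s. Each pair of columns can share at most one row with both entries 1 (else a 2×2 all-ones block appears), so Σ_i C(r_i, 2) ≤ C(12, 2) = 66. By convexity Σ_i C(r_i, 2) ≥ 183·C(z/183, 2) = z(z − 183)/(2·183), giving z² − 183z − 183·12·11 ≤ 0 and hence z ≤ (1/2)[183 + √(33489 + 4·24156)] = (1/2)[183 + √130113] ≈ (1/2)(183 + 360.7118) = 271.8559.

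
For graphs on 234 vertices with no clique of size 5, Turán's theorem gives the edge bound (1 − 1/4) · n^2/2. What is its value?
Turán density bound = (3/4) · 234^2/2 = 41067/2 ≈ 20533.5

Turán's theorem: ex(n, K_{r+1}) is achieved by the complete r-partite Turán graph T(n, r) with parts as balanced as possible, and is at most (1 − 1/r) · n^2/2. For r = 4, n = 234: the density bound is (3/4) · 54756/2 = 41067/2 ≈ 20533.5. The integer-valued extremum is e(T(234, 4)) = 20533, which is strictly less than the density bound 41067/2 since 4 ∤ 234 (the parts of T(234, 4) cannot all be equal).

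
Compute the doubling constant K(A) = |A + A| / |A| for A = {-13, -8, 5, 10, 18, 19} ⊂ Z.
K = |A + A| / |A| = 19/6

Enumerate A + A = {a + b : a, b ∈ A}. With |A| = 6, there are |A|^2 = 36 ordered sum pairs; collecting distinct values, A + A = {-26, -21, -16, -8, -3, 2, 5, 6, 10, 11, 15, 20, 23, 24, 28, 29, 36, 37, 38}, so |A + A| = 19. Thus K = 19/6. For comparison, the minimum possible |A + A| over all 6-element sets is 2·6 − 1 = 11 (so min K = 11/6), attained only by arithmetic progressions.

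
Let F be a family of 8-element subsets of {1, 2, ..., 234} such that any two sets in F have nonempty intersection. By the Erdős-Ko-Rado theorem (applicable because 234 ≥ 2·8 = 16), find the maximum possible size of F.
max |F| = C(233, 7) = 6753818290868

Erdős-Ko-Rado (1961): when n ≥ 2k, max |F| = C(n−1, k−1). The bound is attained by the star {A : i ∈ A} for any fixed i ∈ [n]. Here C(234−1, 8−1) = C(233, 7) = 6753818290868.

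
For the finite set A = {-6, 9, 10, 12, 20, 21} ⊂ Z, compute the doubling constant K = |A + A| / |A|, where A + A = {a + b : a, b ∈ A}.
K = |A + A| / |A| = 20/6 = 10/3

Enumerate A + A = {a + b : a, b ∈ A}. With |A| = 6, there are |A|^2 = 36 ordered sum pairs; collecting distinct values, A + A = {-12, 3, 4, 6, 14, 15, 18, 19, 20, 21, 22, 24, 29, 30, 31, 32, 33, 40, 41, 42}, so |A + A| = 20. Thus K = 20/6 = 10/3. For comparison, the minimum possible |A + A| over all 6-element sets is 2·6 − 1 = 11 (so min K = 11/6), attained only by arithmetic progressions.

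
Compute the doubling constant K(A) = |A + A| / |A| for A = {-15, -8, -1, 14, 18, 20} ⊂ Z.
K = |A + A| / |A| = 20/6 = 10/3

Enumerate A + A = {a + b : a, b ∈ A}. With |A| = 6, there are |A|^2 = 36 ordered sum pairs; collecting distinct values, A + A = {-30, -23, -16, -9, -2, -1, 3, 5, 6, 10, 12, 13, 17, 19, 28, 32, 34, 36, 38, 40}, so |A + A| = 20. Thus K = 20/6 = 10/3. For comparison, the minimum possible |A + A| over all 6-element sets is 2·6 − 1 = 11 (so min K = 11/6), attained only by arithmetic progressions.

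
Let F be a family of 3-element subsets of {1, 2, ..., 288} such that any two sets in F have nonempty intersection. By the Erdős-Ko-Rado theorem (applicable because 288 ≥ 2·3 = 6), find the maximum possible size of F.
max |F| = C(287, 2) = 41041

The Erdős-Ko-Rado theorem states: for n ≥ 2k, an intersecting family of k-subsets of an n-element set has size at most C(n − 1, k − 1), with equality for 'star' families {A ⊆ [n] : |A| = k, i ∈ A} (fix an element i). For n = 288, k = 3: C(287, 2) = 41041.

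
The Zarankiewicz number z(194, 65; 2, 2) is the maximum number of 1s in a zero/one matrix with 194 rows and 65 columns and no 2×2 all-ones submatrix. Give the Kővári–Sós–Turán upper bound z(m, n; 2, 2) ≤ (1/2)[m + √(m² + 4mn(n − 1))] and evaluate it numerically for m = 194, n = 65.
z(194, 65; 2, 2) ≤ (1/2)[194 + √(194² + 4·194·65·64)] = (1/2)[194 + √3265796] = 1000.5757

Kővári–Sós–Turán: let r_1, ..., r_194 be the row sums and z = Σ r_i the total number of 1s. Each pair of columns can share at most one row with both entries 1 (else a 2×2 all-ones block appears), so Σ_i C(r_i, 2) ≤ C(65, 2) = 2080. By convexity Σ_i C(r_i, 2) ≥ 194·C(z/194, 2) = z(z − 194)/(2·194), giving z² − 194z − 194·65·64 ≤ 0 and hence z ≤ (1/2)[194 + √(37636 + 4·807040)] = (1/2)[194 + √3265796] ≈ (1/2)(194 + 1807.1513) = 1000.5757.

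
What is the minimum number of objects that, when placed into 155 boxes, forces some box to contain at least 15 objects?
n = (15 − 1)·155 + 1 = 2171

By the generalised pigeonhole principle, to guarantee some box contains ≥ r objects we need more than (r − 1) · k objects total. Threshold: n = (r − 1) · k + 1. With r = 15 and k = 155: n = 14 · 155 + 1 = 2170 + 1 = 2171. For n = 2170 = 14 · 155, we can put exactly 14 objects in every box, avoiding 15 in any single one — so 2171 is tight.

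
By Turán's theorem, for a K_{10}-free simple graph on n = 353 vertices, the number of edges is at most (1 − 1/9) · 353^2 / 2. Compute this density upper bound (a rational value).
Turán density bound = (8/9) · 353^2/2 = 498436/9 ≈ 55381.7778

Turán's theorem: ex(n, K_{r+1}) is achieved by the complete r-partite Turán graph T(n, r) with parts as balanced as possible, and is at most (1 − 1/r) · n^2/2. For r = 9, n = 353: the density bound is (8/9) · 124609/2 = 498436/9 ≈ 55381.7778. The integer-valued extremum is e(T(353, 9)) = 55381, which is strictly less than the density bound 498436/9 since 9 ∤ 353 (the parts of T(353, 9) cannot all be equal).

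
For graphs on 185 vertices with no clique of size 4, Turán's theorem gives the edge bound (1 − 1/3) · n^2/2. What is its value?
Turán density bound = (2/3) · 185^2/2 = 34225/3 ≈ 11408.3333

Turán's theorem: ex(n, K_{r+1}) is achieved by the complete r-partite Turán graph T(n, r) with parts as balanced as possible, and is at most (1 − 1/r) · n^2/2. For r = 3, n = 185: the density bound is (2/3) · 34225/2 = 34225/3 ≈ 11408.3333. The integer-valued extremum is e(T(185, 3)) = 11408, which is strictly less than the density bound 34225/3 since 3 ∤ 185 (the parts of T(185, 3) cannot all be equal).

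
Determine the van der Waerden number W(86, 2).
W(86, 2) = 86 + 1 = 87

A 2-term AP is any pair of integers, so a monochromatic 2-AP exists iff some colour is used at least twice. With 86 colours, the colouring i ↦ i on {1, ..., 86} uses each colour once, avoiding any monochromatic pair, so W(86, 2) > 86. For {1, ..., 87}, pigeonhole forces two integers of the same colour, which form a monochromatic 2-AP. Hence W(86, 2) = 87.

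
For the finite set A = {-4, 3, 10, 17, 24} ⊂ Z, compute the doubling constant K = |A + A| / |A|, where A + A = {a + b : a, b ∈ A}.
K = |A + A| / |A| = 9/5

Enumerate A + A = {a + b : a, b ∈ A}. With |A| = 5, there are |A|^2 = 25 ordered sum pairs; collecting distinct values, A + A = {-8, -1, 6, 13, 20, 27, 34, 41, 48}, so |A + A| = 9. Thus K = 9/5. Here |A + A| = 2|A| − 1 = 9, the minimum possible — so K = 9/5 is minimal, which holds iff A is an arithmetic progression.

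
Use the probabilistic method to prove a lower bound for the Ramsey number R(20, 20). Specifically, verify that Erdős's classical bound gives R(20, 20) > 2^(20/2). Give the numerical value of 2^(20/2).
2^(20/2) = 1024; so R(20, 20) > 1024

Colour each edge of K_n uniformly at random with red/blue. The expected number of monochromatic K_20 is C(n, 20) · 2 · 2^(−C(20,2)). If C(n, 20) · 2^(1 − C(20,2)) < 1, then with positive probability no monochromatic K_20 exists, so R(20, 20) > n. The standard estimate C(n, 20) ≤ n^20/20! shows this inequality holds whenever n ≤ 2^(20/2) (since 20! · 2^(C(20,2) − 1) > 2^(20^2/2) ≥ n^20). Hence R(20, 20) > 2^(20/2) = 1024.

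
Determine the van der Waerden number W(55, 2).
W(55, 2) = 55 + 1 = 56

A 2-term AP is any pair of integers, so a monochromatic 2-AP exists iff some colour is used at least twice. With 55 colours, the colouring i ↦ i on {1, ..., 55} uses each colour once, avoiding any monochromatic pair, so W(55, 2) > 55. For {1, ..., 56}, pigeonhole forces two integers of the same colour, which form a monochromatic 2-AP. Hence W(55, 2) = 56.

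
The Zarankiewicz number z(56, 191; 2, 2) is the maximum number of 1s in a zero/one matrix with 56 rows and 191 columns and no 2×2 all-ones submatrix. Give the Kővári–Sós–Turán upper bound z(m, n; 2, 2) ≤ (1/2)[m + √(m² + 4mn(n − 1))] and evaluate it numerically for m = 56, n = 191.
z(56, 191; 2, 2) ≤ (1/2)[56 + √(56² + 4·56·191·190)] = (1/2)[56 + √8132096] = 1453.8415

Kővári–Sós–Turán: let r_1, ..., r_56 be the row sums and z = Σ r_i the total number of 1s. Each pair of columns can share at most one row with both entries 1 (else a 2×2 all-ones block appears), so Σ_i C(r_i, 2) ≤ C(191, 2) = 18145. By convexity Σ_i C(r_i, 2) ≥ 56·C(z/56, 2) = z(z − 56)/(2·56), giving z² − 56z − 56·191·190 ≤ 0 and hence z ≤ (1/2)[56 + √(3136 + 4·2032240)] = (1/2)[56 + √8132096] ≈ (1/2)(56 + 2851.683) = 1453.8415.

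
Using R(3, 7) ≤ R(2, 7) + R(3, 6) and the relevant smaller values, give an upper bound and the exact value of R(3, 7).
R(3, 7) ≤ R(2, 7) + R(3, 6) = 7 + 18 = 25; exact value R(3, 7) = 23.

The Erdős–Szekeres recurrence R(r, s) ≤ R(r−1, s) + R(r, s−1) applied to (r, s) = (3, 7) gives
  R(3, 7) ≤ R(2, 7) + R(3, 6) = 7 + 18 = 25.
(Recall R(2, k) = k and R is symmetric.) The recurrence is not tight here (it gives 25, but the exact value is R(3, 7) = 23); the tight upper bound requires a sharper argument than the simple recurrence, combined with a lower-bound construction on K_{22}.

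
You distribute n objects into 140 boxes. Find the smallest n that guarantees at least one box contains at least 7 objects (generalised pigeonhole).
n = (7 − 1)·140 + 1 = 841

By the generalised pigeonhole principle, to guarantee some box contains ≥ r objects we need more than (r − 1) · k objects total. Threshold: n = (r − 1) · k + 1. With r = 7 and k = 140: n = 6 · 140 + 1 = 840 + 1 = 841. For n = 840 = 6 · 140, we can put exactly 6 objects in every box, avoiding 7 in any single one — so 841 is tight.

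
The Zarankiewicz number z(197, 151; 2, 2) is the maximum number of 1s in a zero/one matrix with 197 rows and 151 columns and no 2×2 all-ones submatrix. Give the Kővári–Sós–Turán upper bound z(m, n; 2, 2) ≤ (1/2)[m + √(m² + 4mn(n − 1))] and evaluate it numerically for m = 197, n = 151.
z(197, 151; 2, 2) ≤ (1/2)[197 + √(197² + 4·197·151·150)] = (1/2)[197 + √17887009] = 2213.1518

Kővári–Sós–Turán: let r_1, ..., r_197 be the row sums and z = Σ r_i the total number of 1s. Each pair of columns can share at most one row with both entries 1 (else a 2×2 all-ones block appears), so Σ_i C(r_i, 2) ≤ C(151, 2) = 11325. By convexity Σ_i C(r_i, 2) ≥ 197·C(z/197, 2) = z(z − 197)/(2·197), giving z² − 197z − 197·151·150 ≤ 0 and hence z ≤ (1/2)[197 + √(38809 + 4·4462050)] = (1/2)[197 + √17887009] ≈ (1/2)(197 + 4229.3036) = 2213.1518.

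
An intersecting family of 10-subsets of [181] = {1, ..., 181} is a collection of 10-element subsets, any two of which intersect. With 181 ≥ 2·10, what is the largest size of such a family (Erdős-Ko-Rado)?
max |F| = C(180, 9) = 446098010817800

Erdős-Ko-Rado (1961): when n ≥ 2k, max |F| = C(n−1, k−1). The bound is attained by the star {A : i ∈ A} for any fixed i ∈ [n]. Here C(181−1, 10−1) = C(180, 9) = 446098010817800.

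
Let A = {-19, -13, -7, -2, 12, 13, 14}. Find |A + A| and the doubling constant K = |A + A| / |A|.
K = |A + A| / |A| = 26/7

Enumerate A + A = {a + b : a, b ∈ A}. With |A| = 7, there are |A|^2 = 49 ordered sum pairs; collecting distinct values, A + A = {-38, -32, -26, -21, -20, -15, -14, -9, -7, -6, -5, -4, -1, 0, 1, 5, 6, 7, 10, 11, 12, 24, 25, 26, 27, 28}, so |A + A| = 26. Thus K = 26/7. For comparison, the minimum possible |A + A| over all 7-element sets is 2·7 − 1 = 13 (so min K = 13/7), attained only by arithmetic progressions.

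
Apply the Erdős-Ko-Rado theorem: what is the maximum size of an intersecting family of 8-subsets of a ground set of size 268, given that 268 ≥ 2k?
max |F| = C(267, 7) = 17730039759498

The Erdős-Ko-Rado theorem states: for n ≥ 2k, an intersecting family of k-subsets of an n-element set has size at most C(n − 1, k − 1), with equality for 'star' families {A ⊆ [n] : |A| = k, i ∈ A} (fix an element i). For n = 268, k = 8: C(267, 7) = 17730039759498.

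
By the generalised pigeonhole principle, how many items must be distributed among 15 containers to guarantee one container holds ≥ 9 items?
n = (9 − 1)·15 + 1 = 121

By the generalised pigeonhole principle, to guarantee some box contains ≥ r objects we need more than (r − 1) · k objects total. Threshold: n = (r − 1) · k + 1. With r = 9 and k = 15: n = 8 · 15 + 1 = 120 + 1 = 121. For n = 120 = 8 · 15, we can put exactly 8 objects in every box, avoiding 9 in any single one — so 121 is tight.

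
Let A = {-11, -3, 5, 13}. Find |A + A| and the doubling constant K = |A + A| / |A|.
K = |A + A| / |A| = 7/4

Enumerate A + A = {a + b : a, b ∈ A}. With |A| = 4, there are |A|^2 = 16 ordered sum pairs; collecting distinct values, A + A = {-22, -14, -6, 2, 10, 18, 26}, so |A + A| = 7. Thus K = 7/4. Here |A + A| = 2|A| − 1 = 7, the minimum possible — so K = 7/4 is minimal, which holds iff A is an arithmetic progression.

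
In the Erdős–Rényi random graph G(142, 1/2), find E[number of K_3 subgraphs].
E[# K_3] = C(142, 3) · (1/2)^C(3, 2) = 467180 / 2^3 = 116795/2 = 58397.5

For each 3-subset S of vertices (there are C(142, 3) = 467180 such S), let X_S = 1 if S induces a K_3 (all C(3, 2) = 3 edges present). Then P(X_S = 1) = (1/2)^3 = 1/8. By linearity of expectation, E[# K_3] = C(142, 3) · (1/2)^3 = 467180 / 8 = 116795/2 = 58397.5.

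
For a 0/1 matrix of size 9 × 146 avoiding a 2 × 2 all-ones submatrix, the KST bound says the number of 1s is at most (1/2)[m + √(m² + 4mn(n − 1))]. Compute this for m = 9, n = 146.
z(9, 146; 2, 2) ≤ (1/2)[9 + √(9² + 4·9·146·145)] = (1/2)[9 + √762201] = 441.0206

Kővári–Sós–Turán: let r_1, ..., r_9 be the row sums and z = Σ r_i the total number of 1s. Each pair of columns can share at most one row with both entries 1 (else a 2×2 all-ones block appears), so Σ_i C(r_i, 2) ≤ C(146, 2) = 10585. By convexity Σ_i C(r_i, 2) ≥ 9·C(z/9, 2) = z(z − 9)/(2·9), giving z² − 9z − 9·146·145 ≤ 0 and hence z ≤ (1/2)[9 + √(81 + 4·190530)] = (1/2)[9 + √762201] ≈ (1/2)(9 + 873.0412) = 441.0206.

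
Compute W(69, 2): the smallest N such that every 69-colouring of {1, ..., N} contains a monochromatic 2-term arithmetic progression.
W(69, 2) = 69 + 1 = 70

A 2-term AP is any pair of integers, so a monochromatic 2-AP exists iff some colour is used at least twice. With 69 colours, the colouring i ↦ i on {1, ..., 69} uses each colour once, avoiding any monochromatic pair, so W(69, 2) > 69. For {1, ..., 70}, pigeonhole forces two integers of the same colour, which form a monochromatic 2-AP. Hence W(69, 2) = 70.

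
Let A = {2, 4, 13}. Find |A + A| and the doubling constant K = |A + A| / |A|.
K = |A + A| / |A| = 6/3 = 2

Enumerate A + A = {a + b : a, b ∈ A}. With |A| = 3, there are |A|^2 = 9 ordered sum pairs; collecting distinct values, A + A = {4, 6, 8, 15, 17, 26}, so |A + A| = 6. Thus K = 6/3 = 2. For comparison, the minimum possible |A + A| over all 3-element sets is 2·3 − 1 = 5 (so min K = 5/3), attained only by arithmetic progressions.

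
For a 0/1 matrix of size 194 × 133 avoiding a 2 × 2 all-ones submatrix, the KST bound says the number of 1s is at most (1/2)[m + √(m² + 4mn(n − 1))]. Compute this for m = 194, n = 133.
z(194, 133; 2, 2) ≤ (1/2)[194 + √(194² + 4·194·133·132)] = (1/2)[194 + √13661092] = 1945.0457

Kővári–Sós–Turán: let r_1, ..., r_194 be the row sums and z = Σ r_i the total number of 1s. Each pair of columns can share at most one row with both entries 1 (else a 2×2 all-ones block appears), so Σ_i C(r_i, 2) ≤ C(133, 2) = 8778. By convexity Σ_i C(r_i, 2) ≥ 194·C(z/194, 2) = z(z − 194)/(2·194), giving z² − 194z − 194·133·132 ≤ 0 and hence z ≤ (1/2)[194 + √(37636 + 4·3405864)] = (1/2)[194 + √13661092] ≈ (1/2)(194 + 3696.0914) = 1945.0457.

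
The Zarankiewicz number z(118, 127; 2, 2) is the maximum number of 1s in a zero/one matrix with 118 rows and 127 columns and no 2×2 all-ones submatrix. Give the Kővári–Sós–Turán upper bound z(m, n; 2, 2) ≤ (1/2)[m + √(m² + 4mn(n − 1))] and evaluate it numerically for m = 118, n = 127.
z(118, 127; 2, 2) ≤ (1/2)[118 + √(118² + 4·118·127·126)] = (1/2)[118 + √7566868] = 1434.397

Kővári–Sós–Turán: let r_1, ..., r_118 be the row sums and z = Σ r_i the total number of 1s. Each pair of columns can share at most one row with both entries 1 (else a 2×2 all-ones block appears), so Σ_i C(r_i, 2) ≤ C(127, 2) = 8001. By convexity Σ_i C(r_i, 2) ≥ 118·C(z/118, 2) = z(z − 118)/(2·118), giving z² − 118z − 118·127·126 ≤ 0 and hence z ≤ (1/2)[118 + √(13924 + 4·1888236)] = (1/2)[118 + √7566868] ≈ (1/2)(118 + 2750.7941) = 1434.397.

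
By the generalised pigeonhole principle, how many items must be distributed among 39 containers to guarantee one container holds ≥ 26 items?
n = (26 − 1)·39 + 1 = 976

By the generalised pigeonhole principle, to guarantee some box contains ≥ r objects we need more than (r − 1) · k objects total. Threshold: n = (r − 1) · k + 1. With r = 26 and k = 39: n = 25 · 39 + 1 = 975 + 1 = 976. For n = 975 = 25 · 39, we can put exactly 25 objects in every box, avoiding 26 in any single one — so 976 is tight.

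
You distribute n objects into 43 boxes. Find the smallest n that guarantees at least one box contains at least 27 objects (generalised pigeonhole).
n = (27 − 1)·43 + 1 = 1119

By the generalised pigeonhole principle, to guarantee some box contains ≥ r objects we need more than (r − 1) · k objects total. Threshold: n = (r − 1) · k + 1. With r = 27 and k = 43: n = 26 · 43 + 1 = 1118 + 1 = 1119. For n = 1118 = 26 · 43, we can put exactly 26 objects in every box, avoiding 27 in any single one — so 1119 is tight.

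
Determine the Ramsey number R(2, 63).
R(2, 63) = 63

R(2, k) = k for all k ≥ 2: in a 2-colouring of K_k, either some edge is red (a red K_2) or all edges are blue (a blue K_k). And K_{62} coloured all-blue has no blue K_63, so R(2, 63) > 62. Hence R(2, 63) = 63.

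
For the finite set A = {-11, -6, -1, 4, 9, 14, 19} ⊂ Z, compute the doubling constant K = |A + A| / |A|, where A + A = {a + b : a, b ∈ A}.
K = |A + A| / |A| = 13/7

Enumerate A + A = {a + b : a, b ∈ A}. With |A| = 7, there are |A|^2 = 49 ordered sum pairs; collecting distinct values, A + A = {-22, -17, -12, -7, -2, 3, 8, 13, 18, 23, 28, 33, 38}, so |A + A| = 13. Thus K = 13/7. Here |A + A| = 2|A| − 1 = 13, the minimum possible — so K = 13/7 is minimal, which holds iff A is an arithmetic progression.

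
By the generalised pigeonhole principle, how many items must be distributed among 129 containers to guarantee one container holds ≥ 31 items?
n = (31 − 1)·129 + 1 = 3871

By the generalised pigeonhole principle, to guarantee some box contains ≥ r objects we need more than (r − 1) · k objects total. Threshold: n = (r − 1) · k + 1. With r = 31 and k = 129: n = 30 · 129 + 1 = 3870 + 1 = 3871. For n = 3870 = 30 · 129, we can put exactly 30 objects in every box, avoiding 31 in any single one — so 3871 is tight.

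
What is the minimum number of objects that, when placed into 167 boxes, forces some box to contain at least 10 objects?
n = (10 − 1)·167 + 1 = 1504

By the generalised pigeonhole principle, to guarantee some box contains ≥ r objects we need more than (r − 1) · k objects total. Threshold: n = (r − 1) · k + 1. With r = 10 and k = 167: n = 9 · 167 + 1 = 1503 + 1 = 1504. For n = 1503 = 9 · 167, we can put exactly 9 objects in every box, avoiding 10 in any single one — so 1504 is tight.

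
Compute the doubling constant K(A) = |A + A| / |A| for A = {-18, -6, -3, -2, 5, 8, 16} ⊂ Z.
K = |A + A| / |A| = 25/7

Enumerate A + A = {a + b : a, b ∈ A}. With |A| = 7, there are |A|^2 = 49 ordered sum pairs; collecting distinct values, A + A = {-36, -24, -21, -20, -13, -12, -10, -9, -8, -6, -5, -4, -2, -1, 2, 3, 5, 6, 10, 13, 14, 16, 21, 24, 32}, so |A + A| = 25. Thus K = 25/7. For comparison, the minimum possible |A + A| over all 7-element sets is 2·7 − 1 = 13 (so min K = 13/7), attained only by arithmetic progressions.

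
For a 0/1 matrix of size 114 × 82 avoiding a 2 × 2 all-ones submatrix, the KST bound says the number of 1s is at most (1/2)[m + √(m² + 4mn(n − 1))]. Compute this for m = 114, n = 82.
z(114, 82; 2, 2) ≤ (1/2)[114 + √(114² + 4·114·82·81)] = (1/2)[114 + √3041748] = 929.0304

Kővári–Sós–Turán: let r_1, ..., r_114 be the row sums and z = Σ r_i the total number of 1s. Each pair of columns can share at most one row with both entries 1 (else a 2×2 all-ones block appears), so Σ_i C(r_i, 2) ≤ C(82, 2) = 3321. By convexity Σ_i C(r_i, 2) ≥ 114·C(z/114, 2) = z(z − 114)/(2·114), giving z² − 114z − 114·82·81 ≤ 0 and hence z ≤ (1/2)[114 + √(12996 + 4·757188)] = (1/2)[114 + √3041748] ≈ (1/2)(114 + 1744.0608) = 929.0304.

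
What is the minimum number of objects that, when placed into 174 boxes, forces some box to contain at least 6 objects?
n = (6 − 1)·174 + 1 = 871

By the generalised pigeonhole principle, to guarantee some box contains ≥ r objects we need more than (r − 1) · k objects total. Threshold: n = (r − 1) · k + 1. With r = 6 and k = 174: n = 5 · 174 + 1 = 870 + 1 = 871. For n = 870 = 5 · 174, we can put exactly 5 objects in every box, avoiding 6 in any single one — so 871 is tight.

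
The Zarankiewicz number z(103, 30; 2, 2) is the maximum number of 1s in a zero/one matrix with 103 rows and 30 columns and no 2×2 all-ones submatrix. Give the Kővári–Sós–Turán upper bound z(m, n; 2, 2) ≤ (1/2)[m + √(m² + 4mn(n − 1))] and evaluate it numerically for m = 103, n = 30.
z(103, 30; 2, 2) ≤ (1/2)[103 + √(103² + 4·103·30·29)] = (1/2)[103 + √369049] = 355.247

Kővári–Sós–Turán: let r_1, ..., r_103 be the row sums and z = Σ r_i the total number of 1s. Each pair of columns can share at most one row with both entries 1 (else a 2×2 all-ones block appears), so Σ_i C(r_i, 2) ≤ C(30, 2) = 435. By convexity Σ_i C(r_i, 2) ≥ 103·C(z/103, 2) = z(z − 103)/(2·103), giving z² − 103z − 103·30·29 ≤ 0 and hence z ≤ (1/2)[103 + √(10609 + 4·89610)] = (1/2)[103 + √369049] ≈ (1/2)(103 + 607.494) = 355.247.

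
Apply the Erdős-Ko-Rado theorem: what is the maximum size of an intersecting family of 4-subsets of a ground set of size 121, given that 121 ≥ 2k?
max |F| = C(120, 3) = 280840

The Erdős-Ko-Rado theorem states: for n ≥ 2k, an intersecting family of k-subsets of an n-element set has size at most C(n − 1, k − 1), with equality for 'star' families {A ⊆ [n] : |A| = k, i ∈ A} (fix an element i). For n = 121, k = 4: C(120, 3) = 280840.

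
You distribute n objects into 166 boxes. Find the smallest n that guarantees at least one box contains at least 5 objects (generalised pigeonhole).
n = (5 − 1)·166 + 1 = 665

By the generalised pigeonhole principle, to guarantee some box contains ≥ r objects we need more than (r − 1) · k objects total. Threshold: n = (r − 1) · k + 1. With r = 5 and k = 166: n = 4 · 166 + 1 = 664 + 1 = 665. For n = 664 = 4 · 166, we can put exactly 4 objects in every box, avoiding 5 in any single one — so 665 is tight.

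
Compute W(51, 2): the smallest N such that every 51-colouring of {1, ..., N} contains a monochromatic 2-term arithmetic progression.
W(51, 2) = 51 + 1 = 52

A 2-term AP is any pair of integers, so a monochromatic 2-AP exists iff some colour is used at least twice. With 51 colours, the colouring i ↦ i on {1, ..., 51} uses each colour once, avoiding any monochromatic pair, so W(51, 2) > 51. For {1, ..., 52}, pigeonhole forces two integers of the same colour, which form a monochromatic 2-AP. Hence W(51, 2) = 52.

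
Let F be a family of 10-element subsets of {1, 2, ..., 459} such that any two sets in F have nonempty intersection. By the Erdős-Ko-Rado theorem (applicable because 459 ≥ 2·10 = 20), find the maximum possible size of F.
max |F| = C(458, 9) = 2257753009524777050

Erdős-Ko-Rado (1961): when n ≥ 2k, max |F| = C(n−1, k−1). The bound is attained by the star {A : i ∈ A} for any fixed i ∈ [n]. Here C(459−1, 10−1) = C(458, 9) = 2257753009524777050.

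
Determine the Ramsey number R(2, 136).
R(2, 136) = 136

R(2, k) = k for all k ≥ 2: in a 2-colouring of K_k, either some edge is red (a red K_2) or all edges are blue (a blue K_k). And K_{135} coloured all-blue has no blue K_136, so R(2, 136) > 135. Hence R(2, 136) = 136.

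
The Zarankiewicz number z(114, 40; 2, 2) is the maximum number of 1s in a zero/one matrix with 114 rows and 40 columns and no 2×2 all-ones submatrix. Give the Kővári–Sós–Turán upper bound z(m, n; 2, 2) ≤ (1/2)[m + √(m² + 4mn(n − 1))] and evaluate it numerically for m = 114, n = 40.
z(114, 40; 2, 2) ≤ (1/2)[114 + √(114² + 4·114·40·39)] = (1/2)[114 + √724356] = 482.5455

Kővári–Sós–Turán: let r_1, ..., r_114 be the row sums and z = Σ r_i the total number of 1s. Each pair of columns can share at most one row with both entries 1 (else a 2×2 all-ones block appears), so Σ_i C(r_i, 2) ≤ C(40, 2) = 780. By convexity Σ_i C(r_i, 2) ≥ 114·C(z/114, 2) = z(z − 114)/(2·114), giving z² − 114z − 114·40·39 ≤ 0 and hence z ≤ (1/2)[114 + √(12996 + 4·177840)] = (1/2)[114 + √724356] ≈ (1/2)(114 + 851.0911) = 482.5455.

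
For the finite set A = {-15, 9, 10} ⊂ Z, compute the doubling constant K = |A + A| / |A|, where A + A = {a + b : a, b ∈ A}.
K = |A + A| / |A| = 6/3 = 2

Enumerate A + A = {a + b : a, b ∈ A}. With |A| = 3, there are |A|^2 = 9 ordered sum pairs; collecting distinct values, A + A = {-30, -6, -5, 18, 19, 20}, so |A + A| = 6. Thus K = 6/3 = 2. For comparison, the minimum possible |A + A| over all 3-element sets is 2·3 − 1 = 5 (so min K = 5/3), attained only by arithmetic progressions.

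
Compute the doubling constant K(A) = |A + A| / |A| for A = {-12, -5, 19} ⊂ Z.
K = |A + A| / |A| = 6/3 = 2

Enumerate A + A = {a + b : a, b ∈ A}. With |A| = 3, there are |A|^2 = 9 ordered sum pairs; collecting distinct values, A + A = {-24, -17, -10, 7, 14, 38}, so |A + A| = 6. Thus K = 6/3 = 2. For comparison, the minimum possible |A + A| over all 3-element sets is 2·3 − 1 = 5 (so min K = 5/3), attained only by arithmetic progressions.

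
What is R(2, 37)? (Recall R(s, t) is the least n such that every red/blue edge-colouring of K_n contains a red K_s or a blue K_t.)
R(2, 37) = 37

R(2, k) = k for all k ≥ 2: in a 2-colouring of K_k, either some edge is red (a red K_2) or all edges are blue (a blue K_k). And K_{36} coloured all-blue has no blue K_37, so R(2, 37) > 36. Hence R(2, 37) = 37.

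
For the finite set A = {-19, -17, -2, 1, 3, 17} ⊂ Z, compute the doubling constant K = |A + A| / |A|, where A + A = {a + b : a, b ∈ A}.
K = |A + A| / |A| = 20/6 = 10/3

Enumerate A + A = {a + b : a, b ∈ A}. With |A| = 6, there are |A|^2 = 36 ordered sum pairs; collecting distinct values, A + A = {-38, -36, -34, -21, -19, -18, -16, -14, -4, -2, -1, 0, 1, 2, 4, 6, 15, 18, 20, 34}, so |A + A| = 20. Thus K = 20/6 = 10/3. For comparison, the minimum possible |A + A| over all 6-element sets is 2·6 − 1 = 11 (so min K = 11/6), attained only by arithmetic progressions.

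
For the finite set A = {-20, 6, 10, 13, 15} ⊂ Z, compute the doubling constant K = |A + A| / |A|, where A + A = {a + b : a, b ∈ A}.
K = |A + A| / |A| = 15/5 = 3

Enumerate A + A = {a + b : a, b ∈ A}. With |A| = 5, there are |A|^2 = 25 ordered sum pairs; collecting distinct values, A + A = {-40, -14, -10, -7, -5, 12, 16, 19, 20, 21, 23, 25, 26, 28, 30}, so |A + A| = 15. Thus K = 15/5 = 3. For comparison, the minimum possible |A + A| over all 5-element sets is 2·5 − 1 = 9 (so min K = 9/5), attained only by arithmetic progressions.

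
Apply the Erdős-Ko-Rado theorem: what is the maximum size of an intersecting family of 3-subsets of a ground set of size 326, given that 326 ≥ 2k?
max |F| = C(325, 2) = 52650

Erdős-Ko-Rado (1961): when n ≥ 2k, max |F| = C(n−1, k−1). The bound is attained by the star {A : i ∈ A} for any fixed i ∈ [n]. Here C(326−1, 3−1) = C(325, 2) = 52650.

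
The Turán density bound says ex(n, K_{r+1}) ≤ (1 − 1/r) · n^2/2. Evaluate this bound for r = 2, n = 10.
Turán density bound = (1/2) · 10^2/2 = 25

Turán's theorem: ex(n, K_{r+1}) is achieved by the complete r-partite Turán graph T(n, r) with parts as balanced as possible, and is at most (1 − 1/r) · n^2/2. For r = 2, n = 10: the density bound is (1/2) · 100/2 = 25. Since 2 ∣ 10, the Turán graph T(10, 2) has parts of equal size 5, and its edge count e(T(10, 2)) = 25 attains the density bound exactly.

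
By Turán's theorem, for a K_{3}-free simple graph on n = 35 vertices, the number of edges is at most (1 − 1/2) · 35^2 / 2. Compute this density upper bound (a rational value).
Turán density bound = (1/2) · 35^2/2 = 1225/4 ≈ 306.25

Turán's theorem: ex(n, K_{r+1}) is achieved by the complete r-partite Turán graph T(n, r) with parts as balanced as possible, and is at most (1 − 1/r) · n^2/2. For r = 2, n = 35: the density bound is (1/2) · 1225/2 = 1225/4 ≈ 306.25. The integer-valued extremum is e(T(35, 2)) = 306, which is strictly less than the density bound 1225/4 since 2 ∤ 35 (the parts of T(35, 2) cannot all be equal).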